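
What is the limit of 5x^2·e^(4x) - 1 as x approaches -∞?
The product is a 0·∞ indeterminate form at x → -∞.
Rewrite the product as 5x^2 / e^(-4x) (an ∞/∞ form) and apply L'Hôpital, or use the standard hierarchy e^(4|x|) ≫ |x^2| as x → -∞.
The indeterminate product → 0, so the limit = -1.

Final answer: -1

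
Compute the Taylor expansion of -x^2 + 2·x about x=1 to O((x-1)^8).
1 - (x - 1)^2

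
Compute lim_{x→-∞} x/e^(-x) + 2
The quotient is an ∞/∞ indeterminate form as x → -∞.
Compare growth rates of the dominant terms (exponentials ≫ polynomials ≫ logarithms), or apply L'Hôpital's rule; the quotient → 0.
Adding the constant: 0 + 2 = 2. Limit = 2.

Final answer: 2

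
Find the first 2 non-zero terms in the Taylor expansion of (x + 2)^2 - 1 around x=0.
4·x + 3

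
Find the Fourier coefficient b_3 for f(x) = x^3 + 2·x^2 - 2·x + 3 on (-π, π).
b_3 = (1/π) ∫_{-π}^{π} f(x)·sin(3x) dx.
Evaluate the integral (use parity and integration by parts as needed): b_3 = -16/9 + 2·π^2/3.

Final answer: -16/9 + 2·π^2/3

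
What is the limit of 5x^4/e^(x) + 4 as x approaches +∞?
The quotient is an ∞/∞ indeterminate form as x → +∞.
The exponential denominator e^(x) dominates the polynomial numerator (e^x ≫ x^4 as x → ∞), so the quotient → 0.
Adding the constant: 0 + 4 = 4. Limit = 4.

Final answer: 4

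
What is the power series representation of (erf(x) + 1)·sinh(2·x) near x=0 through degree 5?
4·x^5/15 + 4·x^4/(3·√(π)) + 4·x^3/3 + 4·x^2/√(π) + 2·x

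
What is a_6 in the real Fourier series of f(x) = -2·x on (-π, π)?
a_6 = (1/π) ∫_{-π}^{π} f(x)·cos(6x) dx.
Evaluate the integral (use parity and integration by parts as needed): a_6 = 0.

Final answer: 0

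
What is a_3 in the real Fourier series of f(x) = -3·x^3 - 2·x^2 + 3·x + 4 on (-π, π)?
a_3 = (1/π) ∫_{-π}^{π} f(x)·cos(3x) dx.
Evaluate the integral (use parity and integration by parts as needed): a_3 = 8/9.

Final answer: 8/9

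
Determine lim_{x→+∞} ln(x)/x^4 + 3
The quotient is an ∞/∞ indeterminate form as x → +∞.
The polynomial denominator x^4 dominates the logarithmic numerator (any positive power of x ≫ ln(x) as x → ∞), so the quotient → 0.
Adding the constant: 0 + 3 = 3. Limit = 3.

Final answer: 3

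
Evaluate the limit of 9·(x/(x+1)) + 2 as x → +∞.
Evaluate the dominant behaviour as x → +∞; each term tends to a finite value or vanishes.
Limit = 11.

Final answer: 11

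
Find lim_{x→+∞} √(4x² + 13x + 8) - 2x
As x → +∞: multiply by the conjugate to get (13x+8)/(√(4x²+13x+8)+2x); the denominator ~ 4x, so the limit is 13/4.
Limit = 13/4.

Final answer: 13/4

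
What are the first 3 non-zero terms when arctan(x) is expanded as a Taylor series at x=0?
x^5/5 - x^3/3 + x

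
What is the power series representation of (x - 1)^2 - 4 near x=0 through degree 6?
x^2 - 2·x - 3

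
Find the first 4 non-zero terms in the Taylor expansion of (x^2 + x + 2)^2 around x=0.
2·x^3 + 5·x^2 + 4·x + 4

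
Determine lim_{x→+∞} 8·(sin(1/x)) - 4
Evaluate the dominant behaviour as x → +∞; each term tends to a finite value or vanishes.
Limit = -4.

Final answer: -4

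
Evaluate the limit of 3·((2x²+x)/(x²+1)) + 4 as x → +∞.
Evaluate the dominant behaviour as x → +∞; each term tends to a finite value or vanishes.
Limit = 10.

Final answer: 10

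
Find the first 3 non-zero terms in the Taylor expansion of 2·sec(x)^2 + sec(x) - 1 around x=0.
37·x^4/24 + 5·x^2/2 + 2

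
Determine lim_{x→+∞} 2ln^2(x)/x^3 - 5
The quotient is an ∞/∞ indeterminate form as x → +∞.
The polynomial denominator x^3 dominates the logarithmic numerator (any positive power of x ≫ ln^2(x) as x → ∞), so the quotient → 0.
Adding the constant: 0 - 5 = -5. Limit = -5.

Final answer: -5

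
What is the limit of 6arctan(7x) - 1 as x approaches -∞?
Evaluate the dominant behaviour as x → -∞; each term tends to a finite value or vanishes.
Limit = -3·π - 1.

Final answer: -3·π - 1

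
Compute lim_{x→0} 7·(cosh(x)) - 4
Direct substitution at x = 0 gives 3.

Final answer: 3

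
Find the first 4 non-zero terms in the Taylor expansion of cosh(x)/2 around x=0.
x^6/1440 + x^4/48 + x^2/4 + 1/2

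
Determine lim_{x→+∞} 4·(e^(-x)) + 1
Evaluate the dominant behaviour as x → +∞; each term tends to a finite value or vanishes.
Limit = 1.

Final answer: 1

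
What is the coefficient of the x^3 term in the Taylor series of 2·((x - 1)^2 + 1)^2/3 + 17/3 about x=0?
Expand to order 3: 2·((x - 1)^2 + 1)^2/3 + 17/3 = -8·x^3/3 + 16·x^2/3 - 16·x/3 + 25/3 + O(x^4).
The coefficient of x^3 is -8/3.

Final answer: -8/3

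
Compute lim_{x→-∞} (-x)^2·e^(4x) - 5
The product is a 0·∞ indeterminate form at x → -∞.
Rewrite the product as (-x)^2 / e^(-4x) (an ∞/∞ form) and apply L'Hôpital, or use the standard hierarchy e^(4|x|) ≫ |(-x)^2| as x → -∞.
The indeterminate product → 0, so the limit = -5.

Final answer: -5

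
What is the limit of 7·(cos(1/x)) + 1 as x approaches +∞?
Evaluate the dominant behaviour as x → +∞; each term tends to a finite value or vanishes.
Limit = 8.

Final answer: 8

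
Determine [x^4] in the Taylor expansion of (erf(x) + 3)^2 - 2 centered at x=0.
Expand to order 4: (erf(x) + 3)^2 - 2 = -8·x^4/(3·π) - 4·x^3/√(π) + 4·x^2/π + 12·x/√(π) + 7 + O(x^5).
The coefficient of x^4 is -8/(3·π).

Final answer: -8/(3·π)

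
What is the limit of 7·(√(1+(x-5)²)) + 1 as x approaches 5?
Direct substitution at x = 5 gives 8.

Final answer: 8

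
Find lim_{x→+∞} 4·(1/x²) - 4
Evaluate the dominant behaviour as x → +∞; each term tends to a finite value or vanishes.
Limit = -4.

Final answer: -4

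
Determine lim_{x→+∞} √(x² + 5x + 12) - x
This is an ∞ − ∞ indeterminate form.
Multiply and divide by the conjugate √(x²+5x + 12) + x; the x² terms cancel, leaving (5x + 12)/(√(x²+5x + 12)+x) → 5/2.
Limit = 5/2.

Final answer: 5/2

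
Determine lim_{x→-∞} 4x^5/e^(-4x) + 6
The quotient is an ∞/∞ indeterminate form as x → -∞.
Compare growth rates of the dominant terms (exponentials ≫ polynomials ≫ logarithms), or apply L'Hôpital's rule; the quotient → 0.
Adding the constant: 0 + 6 = 6. Limit = 6.

Final answer: 6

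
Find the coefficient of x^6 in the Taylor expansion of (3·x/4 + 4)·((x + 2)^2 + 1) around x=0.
Expand to order 6: (3·x/4 + 4)·((x + 2)^2 + 1) = 3·x^3/4 + 7·x^2 + 79·x/4 + 20 + O(x^7).
The coefficient of x^6 is 0.

Final answer: 0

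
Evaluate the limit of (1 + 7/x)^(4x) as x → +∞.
As x → +∞: write (1 + 7/x)^(4x) = ((1 + 7/x)^x)^4 → (e^7)^4 = e^28.
Limit = e^(28).

Final answer: e^(28)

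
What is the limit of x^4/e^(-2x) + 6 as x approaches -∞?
The quotient is an ∞/∞ indeterminate form as x → -∞.
Compare growth rates of the dominant terms (exponentials ≫ polynomials ≫ logarithms), or apply L'Hôpital's rule; the quotient → 0.
Adding the constant: 0 + 6 = 6. Limit = 6.

Final answer: 6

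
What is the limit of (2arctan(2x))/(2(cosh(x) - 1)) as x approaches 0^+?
Both numerator and denominator → 0 as x → 0^+; this is a 0/0 indeterminate form.
Expand each to leading order near x = 0: numerator ~ 4·x, denominator ~ x^2.
The limit of the ratio is ∞.

Final answer: ∞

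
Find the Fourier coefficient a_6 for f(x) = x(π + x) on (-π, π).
a_6 = (1/π) ∫_{-π}^{π} f(x)·cos(6x) dx.
Evaluate the integral (use parity and integration by parts as needed): a_6 = 1/9.

Final answer: 1/9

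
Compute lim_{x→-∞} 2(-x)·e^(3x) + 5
The product is a 0·∞ indeterminate form at x → -∞.
Rewrite the product as 2(-x) / e^(-3x) (an ∞/∞ form) and apply L'Hôpital, or use the standard hierarchy e^(3|x|) ≫ |(-x)| as x → -∞.
The indeterminate product → 0, so the limit = 5.

Final answer: 5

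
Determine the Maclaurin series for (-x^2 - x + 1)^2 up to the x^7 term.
x^4 + 2·x^3 - x^2 - 2·x + 1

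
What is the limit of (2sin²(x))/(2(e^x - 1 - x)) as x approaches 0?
Both numerator and denominator → 0 as x → 0; this is a 0/0 indeterminate form.
Expand each to leading order near x = 0: numerator ~ 2·x^2, denominator ~ x^2.
The limit of the ratio is 2.

Final answer: 2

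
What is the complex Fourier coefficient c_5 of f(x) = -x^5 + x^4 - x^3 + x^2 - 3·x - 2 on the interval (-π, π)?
Compute the real Fourier coefficients first: a_5 = -8·π^2/25 - 52/625, b_5 = -2·π^4/5 - 738/625 - 2·π^2/25.
Then c_5 = (a_5 − i·b_5)/2 = -4·π^2/25 - 26/625 + i·π^2/25 + 369·i/625 + i·π^4/5.

Final answer: -4·π^2/25 - 26/625 + i·π^2/25 + 369·i/625 + i·π^4/5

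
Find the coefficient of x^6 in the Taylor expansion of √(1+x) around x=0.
Expand to order 6: √(1+x) = -21·x^6/1024 + 7·x^5/256 - 5·x^4/128 + x^3/16 - x^2/8 + x/2 + 1 + O(x^7).
The coefficient of x^6 is -21/1024.

Final answer: -21/1024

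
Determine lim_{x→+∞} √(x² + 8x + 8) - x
As x → +∞: multiply by the conjugate to get (8x+8)/(√(x²+8x+8)+x); the denominator ~ 2x, so the limit is 8/2 = 4.
Limit = 4.

Final answer: 4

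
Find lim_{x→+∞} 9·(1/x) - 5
Evaluate the dominant behaviour as x → +∞; each term tends to a finite value or vanishes.
Limit = -5.

Final answer: -5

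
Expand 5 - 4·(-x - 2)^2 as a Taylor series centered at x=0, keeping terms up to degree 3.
-4·x^2 - 16·x - 11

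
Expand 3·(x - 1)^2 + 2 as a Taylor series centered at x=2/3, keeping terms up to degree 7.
7/3 - 2·(x - 2/3) + 3·(x - 2/3)^2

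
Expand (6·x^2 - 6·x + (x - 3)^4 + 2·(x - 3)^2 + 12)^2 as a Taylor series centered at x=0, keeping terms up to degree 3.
-18288·x^3 + 29640·x^2 - 27972·x + 12321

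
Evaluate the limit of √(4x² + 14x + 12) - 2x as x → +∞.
As x → +∞: multiply by the conjugate to get (14x+12)/(√(4x²+14x+12)+2x); the denominator ~ 4x, so the limit is 14/4 = 7/2.
Limit = 7/2.

Final answer: 7/2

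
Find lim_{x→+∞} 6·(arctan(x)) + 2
Evaluate the dominant behaviour as x → +∞; each term tends to a finite value or vanishes.
Limit = 2 + 3·π.

Final answer: 2 + 3·π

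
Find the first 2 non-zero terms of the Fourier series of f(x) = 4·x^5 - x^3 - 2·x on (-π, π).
(-162·π^2 + 8·π^4 + 968)·sin(x) + (-4·π^4 - 59/2 + 21·π^2)·sin(2·x)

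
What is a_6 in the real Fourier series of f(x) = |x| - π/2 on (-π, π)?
a_6 = (1/π) ∫_{-π}^{π} f(x)·cos(6x) dx.
Evaluate the integral (use parity and integration by parts as needed): a_6 = 0.

Final answer: 0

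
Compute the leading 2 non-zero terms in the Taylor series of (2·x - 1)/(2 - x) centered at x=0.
3·x/4 - 1/2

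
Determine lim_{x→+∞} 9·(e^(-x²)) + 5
Evaluate the dominant behaviour as x → +∞; each term tends to a finite value or vanishes.
Limit = 5.

Final answer: 5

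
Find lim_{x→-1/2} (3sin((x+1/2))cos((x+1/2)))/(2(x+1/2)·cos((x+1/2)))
Both numerator and denominator → 0 as x → -1/2; this is a 0/0 indeterminate form.
Expand each to leading order near x = -1/2: numerator ~ 3·(x + 1/2), denominator ~ 2·(x + 1/2).
The limit of the ratio is 3/2.

Final answer: 3/2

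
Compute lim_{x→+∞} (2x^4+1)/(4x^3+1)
This is an ∞/∞ indeterminate form as x → +∞.
Divide numerator and denominator by x^4 and let the lower-order terms vanish; the numerator's degree 4 exceeds the denominator's degree 3, so the quotient diverges.
Limit = ∞.

Final answer: ∞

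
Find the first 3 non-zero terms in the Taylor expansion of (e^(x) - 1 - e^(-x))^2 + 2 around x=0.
4·x^2 - 4·x + 3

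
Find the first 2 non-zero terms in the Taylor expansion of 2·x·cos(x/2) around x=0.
-x^3/4 + 2·x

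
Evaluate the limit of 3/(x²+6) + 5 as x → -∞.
Evaluate the dominant behaviour as x → -∞; each term tends to a finite value or vanishes.
Limit = 5.

Final answer: 5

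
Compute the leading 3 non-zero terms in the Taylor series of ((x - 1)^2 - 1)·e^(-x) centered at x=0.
-2·x^3 + 3·x^2 - 2·x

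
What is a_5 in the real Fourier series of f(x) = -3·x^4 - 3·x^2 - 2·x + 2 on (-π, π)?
a_5 = (1/π) ∫_{-π}^{π} f(x)·cos(5x) dx.
Evaluate the integral (use parity and integration by parts as needed): a_5 = 156/625 + 24·π^2/25.

Final answer: 156/625 + 24·π^2/25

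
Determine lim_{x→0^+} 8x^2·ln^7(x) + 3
The product is a 0·∞ indeterminate form at x → 0⁺.
Rewrite the product as 8·ln^7(x) / x^(-2) and apply L'Hôpital, or use the standard hierarchy x^(-2) ≫ |ln x|^7 as x → 0⁺.
The indeterminate product → 0, so the limit = 3.

Final answer: 3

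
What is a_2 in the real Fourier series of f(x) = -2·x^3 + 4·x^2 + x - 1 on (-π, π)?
a_2 = (1/π) ∫_{-π}^{π} f(x)·cos(2x) dx.
Evaluate the integral (use parity and integration by parts as needed): a_2 = 4.

Final answer: 4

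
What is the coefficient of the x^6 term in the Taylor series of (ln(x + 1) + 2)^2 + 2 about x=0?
Expand to order 6: (ln(x + 1) + 2)^2 + 2 = 17·x^6/180 - x^5/30 - x^4/12 + x^3/3 - x^2 + 4·x + 6 + O(x^7).
The coefficient of x^6 is 17/180.

Final answer: 17/180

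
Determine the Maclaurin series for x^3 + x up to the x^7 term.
x^3 + x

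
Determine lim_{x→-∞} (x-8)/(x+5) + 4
Evaluate the dominant behaviour as x → -∞; each term tends to a finite value or vanishes.
Limit = 5.

Final answer: 5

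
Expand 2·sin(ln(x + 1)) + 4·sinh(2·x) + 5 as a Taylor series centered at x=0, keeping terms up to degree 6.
x^6/4 + 9·x^5/10 + 17·x^3/3 - x^2 + 10·x + 5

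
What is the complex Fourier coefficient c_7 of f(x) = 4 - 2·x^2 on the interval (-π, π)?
Compute the real Fourier coefficients first: a_7 = 8/49, b_7 = 0.
Then c_7 = (a_7 − i·b_7)/2 = 4/49.

Final answer: 4/49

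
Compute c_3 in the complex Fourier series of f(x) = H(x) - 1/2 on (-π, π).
Compute the real Fourier coefficients first: a_3 = 0, b_3 = 2/(3·π).
Then c_3 = (a_3 − i·b_3)/2 = -i/(3·π).

Final answer: -i/(3·π)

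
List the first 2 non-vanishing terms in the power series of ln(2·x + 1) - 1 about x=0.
2·x - 1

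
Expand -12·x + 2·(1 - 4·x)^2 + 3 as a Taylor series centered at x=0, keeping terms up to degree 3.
32·x^2 - 28·x + 5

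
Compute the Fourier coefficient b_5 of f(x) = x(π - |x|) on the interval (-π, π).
b_5 = (1/π) ∫_{-π}^{π} f(x)·sin(5x) dx.
Evaluate the integral (use parity and integration by parts as needed): b_5 = 8/(125·π).

Final answer: 8/(125·π)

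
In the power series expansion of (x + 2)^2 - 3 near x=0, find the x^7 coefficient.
Expand to order 7: (x + 2)^2 - 3 = x^2 + 4·x + 1 + O(x^8).
The coefficient of x^7 is 0.

Final answer: 0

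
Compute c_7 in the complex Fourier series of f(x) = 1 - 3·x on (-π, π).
Compute the real Fourier coefficients first: a_7 = 0, b_7 = -6/7.
Then c_7 = (a_7 − i·b_7)/2 = 3·i/7.

Final answer: 3·i/7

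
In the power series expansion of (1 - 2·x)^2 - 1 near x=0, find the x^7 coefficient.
Expand to order 7: (1 - 2·x)^2 - 1 = 4·x^2 - 4·x + O(x^8).
The coefficient of x^7 is 0.

Final answer: 0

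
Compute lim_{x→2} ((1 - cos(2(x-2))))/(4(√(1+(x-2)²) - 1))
Both numerator and denominator → 0 as x → 2; this is a 0/0 indeterminate form.
Expand each to leading order near x = 2: numerator ~ 2·(x - 2)^2, denominator ~ 2·(x - 2)^2.
The limit of the ratio is 1.

Final answer: 1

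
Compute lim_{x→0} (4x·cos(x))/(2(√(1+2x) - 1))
Both numerator and denominator → 0 as x → 0; this is a 0/0 indeterminate form.
Expand each to leading order near x = 0: numerator ~ 4·x, denominator ~ 2·x.
The limit of the ratio is 2.

Final answer: 2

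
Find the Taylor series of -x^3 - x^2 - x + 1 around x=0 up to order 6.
-x^3 - x^2 - x + 1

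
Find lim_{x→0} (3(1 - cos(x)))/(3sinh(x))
Both numerator and denominator → 0 as x → 0; this is a 0/0 indeterminate form.
Expand each to leading order near x = 0: numerator ~ 3·x^2/2, denominator ~ 3·x.
The limit of the ratio is 0.

Final answer: 0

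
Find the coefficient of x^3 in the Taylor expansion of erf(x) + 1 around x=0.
Expand to order 3: erf(x) + 1 = -2·x^3/(3·√(π)) + 2·x/√(π) + 1 + O(x^4).
The coefficient of x^3 is -2/(3·√(π)).

Final answer: -2/(3·√(π))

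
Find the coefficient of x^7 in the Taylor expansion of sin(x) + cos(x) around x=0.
Expand to order 7: sin(x) + cos(x) = -x^7/5040 - x^6/720 + x^5/120 + x^4/24 - x^3/6 - x^2/2 + x + 1 + O(x^8).
The coefficient of x^7 is -1/5040.

Final answer: -1/5040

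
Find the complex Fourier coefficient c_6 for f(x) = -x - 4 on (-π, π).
Compute the real Fourier coefficients first: a_6 = 0, b_6 = 1/3.
Then c_6 = (a_6 − i·b_6)/2 = -i/6.

Final answer: -i/6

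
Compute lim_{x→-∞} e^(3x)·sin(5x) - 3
Evaluate the dominant behaviour as x → -∞; each term tends to a finite value or vanishes.
Limit = -3.

Final answer: -3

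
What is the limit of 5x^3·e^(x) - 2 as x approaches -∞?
The product is a 0·∞ indeterminate form at x → -∞.
Rewrite the product as 5x^3 / e^(-x) (an ∞/∞ form) and apply L'Hôpital, or use the standard hierarchy e^(|x|) ≫ |x^3| as x → -∞.
The indeterminate product → 0, so the limit = -2.

Final answer: -2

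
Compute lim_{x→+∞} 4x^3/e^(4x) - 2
The quotient is an ∞/∞ indeterminate form as x → +∞.
The exponential denominator e^(4x) dominates the polynomial numerator (e^x ≫ x^3 as x → ∞), so the quotient → 0.
Adding the constant: 0 - 2 = -2. Limit = -2.

Final answer: -2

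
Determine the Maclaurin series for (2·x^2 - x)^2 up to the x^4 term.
4·x^4 - 4·x^3 + x^2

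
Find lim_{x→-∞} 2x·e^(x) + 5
The product is a 0·∞ indeterminate form at x → -∞.
Rewrite the product as 2x / e^(-x) (an ∞/∞ form) and apply L'Hôpital, or use the standard hierarchy e^(|x|) ≫ |x| as x → -∞.
The indeterminate product → 0, so the limit = 5.

Final answer: 5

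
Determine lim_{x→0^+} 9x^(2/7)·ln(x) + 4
The product is a 0·∞ indeterminate form at x → 0⁺.
Rewrite the product as 9·ln(x) / x^(-2/7) and apply L'Hôpital, or use the standard hierarchy x^(-2/7) ≫ |ln x| as x → 0⁺.
The indeterminate product → 0, so the limit = 4.

Final answer: 4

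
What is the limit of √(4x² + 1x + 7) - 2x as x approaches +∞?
As x → +∞: multiply by the conjugate to get (1x+7)/(√(4x²+1x+7)+2x); the denominator ~ 4x, so the limit is 1/4.
Limit = 1/4.

Final answer: 1/4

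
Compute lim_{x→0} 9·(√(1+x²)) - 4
Direct substitution at x = 0 gives 5.

Final answer: 5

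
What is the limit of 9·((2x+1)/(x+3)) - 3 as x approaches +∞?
Evaluate the dominant behaviour as x → +∞; each term tends to a finite value or vanishes.
Limit = 15.

Final answer: 15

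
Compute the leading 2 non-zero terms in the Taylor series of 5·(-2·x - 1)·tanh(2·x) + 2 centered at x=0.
2 - 10·x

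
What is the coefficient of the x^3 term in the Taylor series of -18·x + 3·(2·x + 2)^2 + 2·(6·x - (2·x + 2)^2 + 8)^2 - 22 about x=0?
Expand to order 3: -18·x + 3·(2·x + 2)^2 + 2·(6·x - (2·x + 2)^2 + 8)^2 - 22 = 32·x^3 - 44·x^2 - 26·x + 22 + O(x^4).
The coefficient of x^3 is 32.

Final answer: 32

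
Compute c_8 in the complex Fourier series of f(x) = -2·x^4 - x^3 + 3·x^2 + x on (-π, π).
Compute the real Fourier coefficients first: a_8 = 27/128 - π^2/4, b_8 = -35/128 + π^2/4.
Then c_8 = (a_8 − i·b_8)/2 = -π^2/8 + 27/256 - i·π^2/8 + 35·i/256.

Final answer: -π^2/8 + 27/256 - i·π^2/8 + 35·i/256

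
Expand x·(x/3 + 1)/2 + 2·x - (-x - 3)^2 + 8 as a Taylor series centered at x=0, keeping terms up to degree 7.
-5·x^2/6 - 7·x/2 - 1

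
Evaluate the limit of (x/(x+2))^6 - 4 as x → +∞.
As x → +∞: x/(x+2) = 1/(1 + 2/x) → 1, and the 6th power of a limit-1 base also → 1; with the additive constant, 1 - 4 = -3.
Limit = -3.

Final answer: -3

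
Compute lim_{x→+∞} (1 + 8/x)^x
As x → +∞: this is the defining limit (1 + 8/x)^x → e^8.
Limit = e^(8).

Final answer: e^(8)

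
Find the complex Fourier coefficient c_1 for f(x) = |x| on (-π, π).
Compute the real Fourier coefficients first: a_1 = -4/π, b_1 = 0.
Then c_1 = (a_1 − i·b_1)/2 = -2/π.

Final answer: -2/π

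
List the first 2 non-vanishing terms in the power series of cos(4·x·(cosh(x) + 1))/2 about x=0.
1/2 - 16·x^2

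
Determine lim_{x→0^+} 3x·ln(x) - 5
The product is a 0·∞ indeterminate form at x → 0⁺.
Rewrite the product as 3·ln(x) / x^(-1) and apply L'Hôpital, or use the standard hierarchy x^(-1) ≫ |ln x| as x → 0⁺.
The indeterminate product → 0, so the limit = -5.

Final answer: -5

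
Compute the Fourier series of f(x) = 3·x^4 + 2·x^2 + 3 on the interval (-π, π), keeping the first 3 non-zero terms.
(136 - 24·π^2)·cos(x) + (-7 + 6·π^2)·cos(2·x) + 3 + 2·π^2/3 + 3·π^4/5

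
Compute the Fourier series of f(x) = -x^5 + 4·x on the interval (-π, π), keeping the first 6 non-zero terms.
(-232 - 2·π^4 + 40·π^2)·sin(x) + (-5·π^2 + 7/2 + π^4)·sin(2·x) + (-2·π^4/3 + 136/81 + 40·π^2/27)·sin(3·x) + (-5·π^2/8 - 113/64 + π^4/2)·sin(4·x) + (-2·π^4/5 + 952/625 + 8·π^2/25)·sin(5·x) + (-5·π^2/27 - 211/162 + π^4/3)·sin(6·x)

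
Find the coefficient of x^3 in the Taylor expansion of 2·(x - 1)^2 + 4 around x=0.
Expand to order 3: 2·(x - 1)^2 + 4 = 2·x^2 - 4·x + 6 + O(x^4).
The coefficient of x^3 is 0.

Final answer: 0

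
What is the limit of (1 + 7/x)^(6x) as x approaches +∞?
As x → +∞: write (1 + 7/x)^(6x) = ((1 + 7/x)^x)^6 → (e^7)^6 = e^42.
Limit = e^(42).

Final answer: e^(42)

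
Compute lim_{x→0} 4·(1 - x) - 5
Direct substitution at x = 0 gives -1.

Final answer: -1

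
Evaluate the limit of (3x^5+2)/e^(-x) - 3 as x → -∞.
The quotient is an ∞/∞ indeterminate form as x → -∞.
Compare growth rates of the dominant terms (exponentials ≫ polynomials ≫ logarithms), or apply L'Hôpital's rule; the quotient → 0.
Adding the constant: 0 - 3 = -3. Limit = -3.

Final answer: -3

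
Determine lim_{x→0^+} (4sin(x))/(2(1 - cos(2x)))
Both numerator and denominator → 0 as x → 0^+; this is a 0/0 indeterminate form.
Expand each to leading order near x = 0: numerator ~ 4·x, denominator ~ 4·x^2.
The limit of the ratio is ∞.

Final answer: ∞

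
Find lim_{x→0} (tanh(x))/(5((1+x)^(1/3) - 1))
Both numerator and denominator → 0 as x → 0; this is a 0/0 indeterminate form.
Expand each to leading order near x = 0: numerator ~ x, denominator ~ 5·x/3.
The limit of the ratio is 3/5.

Final answer: 3/5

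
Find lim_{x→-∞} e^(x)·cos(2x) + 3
Evaluate the dominant behaviour as x → -∞; each term tends to a finite value or vanishes.
Limit = 3.

Final answer: 3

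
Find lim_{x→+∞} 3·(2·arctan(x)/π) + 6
Evaluate the dominant behaviour as x → +∞; each term tends to a finite value or vanishes.
Limit = 9.

Final answer: 9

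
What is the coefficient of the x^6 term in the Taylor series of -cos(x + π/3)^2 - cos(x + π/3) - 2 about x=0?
Expand to order 6: -cos(x + π/3)^2 - cos(x + π/3) - 2 = -31·x^6/1440 + 17·√(3)·x^5/240 + 7·x^4/48 - 5·√(3)·x^3/12 - x^2/4 + √(3)·x - 11/4 + O(x^7).
The coefficient of x^6 is -31/1440.

Final answer: -31/1440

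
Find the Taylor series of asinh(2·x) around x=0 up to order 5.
12·x^5/5 - 4·x^3/3 + 2·x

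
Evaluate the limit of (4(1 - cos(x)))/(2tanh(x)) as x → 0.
Both numerator and denominator → 0 as x → 0; this is a 0/0 indeterminate form.
Expand each to leading order near x = 0: numerator ~ 2·x^2, denominator ~ 2·x.
The limit of the ratio is 0.

Final answer: 0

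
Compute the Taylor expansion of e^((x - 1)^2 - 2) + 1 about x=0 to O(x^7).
173·x^6·e^(-1)/90 - 13·x^5·e^(-1)/5 + 19·x^4·e^(-1)/6 - 10·x^3·e^(-1)/3 + 3·x^2·e^(-1) - 2·x·e^(-1) + e^(-1) + 1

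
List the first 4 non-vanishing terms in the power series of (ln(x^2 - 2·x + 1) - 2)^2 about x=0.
20·x^3/3 + 8·x^2 + 8·x + 4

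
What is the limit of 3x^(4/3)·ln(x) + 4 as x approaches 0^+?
The product is a 0·∞ indeterminate form at x → 0⁺.
Rewrite the product as 3·ln(x) / x^(-4/3) and apply L'Hôpital, or use the standard hierarchy x^(-4/3) ≫ |ln x| as x → 0⁺.
The indeterminate product → 0, so the limit = 4.

Final answer: 4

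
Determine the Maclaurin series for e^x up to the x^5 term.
x^5/120 + x^4/24 + x^3/6 + x^2/2 + x + 1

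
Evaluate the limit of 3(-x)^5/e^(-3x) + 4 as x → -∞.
The quotient is an ∞/∞ indeterminate form as x → -∞.
Compare growth rates of the dominant terms (exponentials ≫ polynomials ≫ logarithms), or apply L'Hôpital's rule; the quotient → 0.
Adding the constant: 0 + 4 = 4. Limit = 4.

Final answer: 4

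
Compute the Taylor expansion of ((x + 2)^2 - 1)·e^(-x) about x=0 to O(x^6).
-x^5/40 - x^4/24 + x^3/2 - 3·x^2/2 + x + 3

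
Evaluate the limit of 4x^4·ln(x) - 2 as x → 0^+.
The product is a 0·∞ indeterminate form at x → 0⁺.
Rewrite the product as 4·ln(x) / x^(-4) and apply L'Hôpital, or use the standard hierarchy x^(-4) ≫ |ln x| as x → 0⁺.
The indeterminate product → 0, so the limit = -2.

Final answer: -2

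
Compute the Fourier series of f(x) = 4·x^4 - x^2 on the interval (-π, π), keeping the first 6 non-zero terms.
(196 - 32·π^2)·cos(x) + (-13 + 8·π^2)·cos(2·x) + (76/27 - 32·π^2/9)·cos(3·x) + (-1 + 2·π^2)·cos(4·x) + (292/625 - 32·π^2/25)·cos(5·x) - π^2/3 + 4·π^4/5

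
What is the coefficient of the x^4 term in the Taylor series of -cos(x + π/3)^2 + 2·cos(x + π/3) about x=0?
Expand to order 4: -cos(x + π/3)^2 + 2·cos(x + π/3) = 5·x^4/24 - √(3)·x^3/6 - x^2 - √(3)·x/2 + 3/4 + O(x^5).
The coefficient of x^4 is 5/24.

Final answer: 5/24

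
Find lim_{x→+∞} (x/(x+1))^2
As x → +∞: x/(x+1) = 1/(1 + 1/x) → 1, and the 2nd power of a limit-1 base also → 1.
Limit = 1.

Final answer: 1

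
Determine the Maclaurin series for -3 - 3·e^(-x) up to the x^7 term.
x^7/1680 - x^6/240 + x^5/40 - x^4/8 + x^3/2 - 3·x^2/2 + 3·x - 6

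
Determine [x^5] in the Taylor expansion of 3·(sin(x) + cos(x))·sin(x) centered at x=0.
Expand to order 5: 3·(sin(x) + cos(x))·sin(x) = 2·x^5/5 - x^4 - 2·x^3 + 3·x^2 + 3·x + O(x^6).
The coefficient of x^5 is 2/5.

Final answer: 2/5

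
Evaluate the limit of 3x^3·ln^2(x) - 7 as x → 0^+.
The product is a 0·∞ indeterminate form at x → 0⁺.
Rewrite the product as 3·ln^2(x) / x^(-3) and apply L'Hôpital, or use the standard hierarchy x^(-3) ≫ |ln x|^2 as x → 0⁺.
The indeterminate product → 0, so the limit = -7.

Final answer: -7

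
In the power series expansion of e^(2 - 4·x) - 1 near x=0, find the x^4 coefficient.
Expand to order 4: e^(2 - 4·x) - 1 = 32·x^4·e^(2)/3 - 32·x^3·e^(2)/3 + 8·x^2·e^(2) - 4·x·e^(2) - 1 + e^(2) + O(x^5).
The coefficient of x^4 is 32·e^(2)/3.

Final answer: 32·e^(2)/3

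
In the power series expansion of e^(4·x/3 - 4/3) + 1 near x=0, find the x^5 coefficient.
Expand to order 5: e^(4·x/3 - 4/3) + 1 = 128·x^5·e^(-4/3)/3645 + 32·x^4·e^(-4/3)/243 + 32·x^3·e^(-4/3)/81 + 8·x^2·e^(-4/3)/9 + 4·x·e^(-4/3)/3 + e^(-4/3) + 1 + O(x^6).
The coefficient of x^5 is 128·e^(-4/3)/3645.

Final answer: 128·e^(-4/3)/3645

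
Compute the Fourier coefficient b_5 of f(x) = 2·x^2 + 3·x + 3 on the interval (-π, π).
b_5 = (1/π) ∫_{-π}^{π} f(x)·sin(5x) dx.
Evaluate the integral (use parity and integration by parts as needed): b_5 = 6/5.

Final answer: 6/5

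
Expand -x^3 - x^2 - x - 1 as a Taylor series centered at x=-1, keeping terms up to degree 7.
-2·(x + 1) + 2·(x + 1)^2 - (x + 1)^3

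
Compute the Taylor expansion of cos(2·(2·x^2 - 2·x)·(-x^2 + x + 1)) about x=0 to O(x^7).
-5536·x^6/45 - 16·x^5 + 128·x^4/3 - 8·x^2 + 1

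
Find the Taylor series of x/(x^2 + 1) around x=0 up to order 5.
x^5 - x^3 + x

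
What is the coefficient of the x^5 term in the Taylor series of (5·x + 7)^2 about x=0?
Expand to order 5: (5·x + 7)^2 = 25·x^2 + 70·x + 49 + O(x^6).
The coefficient of x^5 is 0.

Final answer: 0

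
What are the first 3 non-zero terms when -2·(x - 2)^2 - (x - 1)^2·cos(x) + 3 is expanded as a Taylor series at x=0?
-5·x^2/2 + 10·x - 6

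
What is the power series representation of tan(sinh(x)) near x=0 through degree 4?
x^3/2 + x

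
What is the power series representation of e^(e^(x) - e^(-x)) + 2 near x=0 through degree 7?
989·x^7/2520 + 28·x^6/45 + 19·x^5/20 + 4·x^4/3 + 5·x^3/3 + 2·x^2 + 2·x + 3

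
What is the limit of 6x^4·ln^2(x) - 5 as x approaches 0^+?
The product is a 0·∞ indeterminate form at x → 0⁺.
Rewrite the product as 6·ln^2(x) / x^(-4) and apply L'Hôpital, or use the standard hierarchy x^(-4) ≫ |ln x|^2 as x → 0⁺.
The indeterminate product → 0, so the limit = -5.

Final answer: -5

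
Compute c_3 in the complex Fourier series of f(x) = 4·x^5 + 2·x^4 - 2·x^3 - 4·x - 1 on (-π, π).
Compute the real Fourier coefficients first: a_3 = 32/27 - 16·π^2/9, b_3 = -196·π^2/27 + 176/81 + 8·π^4/3.
Then c_3 = (a_3 − i·b_3)/2 = -8·π^2/9 + 16/27 - 4·i·π^4/3 - 88·i/81 + 98·i·π^2/27.

Final answer: -8·π^2/9 + 16/27 - 4·i·π^4/3 - 88·i/81 + 98·i·π^2/27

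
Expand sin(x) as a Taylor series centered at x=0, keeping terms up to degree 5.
x^5/120 - x^3/6 + x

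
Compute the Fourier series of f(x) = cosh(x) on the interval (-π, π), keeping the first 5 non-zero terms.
-cos(x)·sinh(π)/π + 2·cos(2·x)·sinh(π)/(5·π) - cos(3·x)·sinh(π)/(5·π) + 2·cos(4·x)·sinh(π)/(17·π) + sinh(π)/π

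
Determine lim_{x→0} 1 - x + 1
Direct substitution at x = 0 gives 2.

Final answer: 2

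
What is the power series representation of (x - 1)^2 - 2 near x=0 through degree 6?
x^2 - 2·x - 1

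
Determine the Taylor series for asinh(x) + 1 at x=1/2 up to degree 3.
asinh(1/2) + 1 + 2·√(5)·(x - 1/2)/5 - 2·√(5)·(x - 1/2)^2/25 - 8·√(5)·(x - 1/2)^3/375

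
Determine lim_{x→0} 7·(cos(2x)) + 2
Direct substitution at x = 0 gives 9.

Final answer: 9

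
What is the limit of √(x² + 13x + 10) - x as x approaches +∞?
This is an ∞ − ∞ indeterminate form.
Multiply and divide by the conjugate √(x²+13x + 10) + x; the x² terms cancel, leaving (13x + 10)/(√(x²+13x + 10)+x) → 13/2.
Limit = 13/2.

Final answer: 13/2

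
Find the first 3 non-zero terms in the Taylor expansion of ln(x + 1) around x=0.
x^3/3 - x^2/2 + x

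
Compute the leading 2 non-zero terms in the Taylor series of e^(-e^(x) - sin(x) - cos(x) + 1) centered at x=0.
-2·x·e^(-1) + e^(-1)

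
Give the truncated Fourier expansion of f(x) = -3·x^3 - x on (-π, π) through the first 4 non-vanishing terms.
(34 - 6·π^2)·sin(x) + (-7/2 + 3·π^2)·sin(2·x) + (2/3 - 2·π^2)·sin(3·x) + (-1/16 + 3·π^2/2)·sin(4·x)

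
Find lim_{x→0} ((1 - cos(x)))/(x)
Both numerator and denominator → 0 as x → 0; this is a 0/0 indeterminate form.
Expand each to leading order near x = 0: numerator ~ x^2/2, denominator ~ x.
The limit of the ratio is 0.

Final answer: 0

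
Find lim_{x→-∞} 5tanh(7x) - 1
Evaluate the dominant behaviour as x → -∞; each term tends to a finite value or vanishes.
Limit = -6.

Final answer: -6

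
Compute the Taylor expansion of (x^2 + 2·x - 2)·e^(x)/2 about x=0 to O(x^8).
3·x^7/560 + x^6/36 + 7·x^5/60 + 3·x^4/8 + 5·x^3/6 + x^2 - 1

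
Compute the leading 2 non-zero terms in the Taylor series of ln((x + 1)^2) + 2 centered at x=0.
2·x + 2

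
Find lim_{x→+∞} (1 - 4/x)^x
As x → +∞: this is the defining limit (1 - 4/x)^x → e^(-4).
Limit = e^(-4).

Final answer: e^(-4)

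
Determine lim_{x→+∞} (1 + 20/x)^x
As x → +∞: this is the defining limit (1 + 20/x)^x → e^20.
Limit = e^(20).

Final answer: e^(20)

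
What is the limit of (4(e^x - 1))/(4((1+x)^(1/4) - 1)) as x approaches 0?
Both numerator and denominator → 0 as x → 0; this is a 0/0 indeterminate form.
Expand each to leading order near x = 0: numerator ~ 4·x, denominator ~ x.
The limit of the ratio is 4.

Final answer: 4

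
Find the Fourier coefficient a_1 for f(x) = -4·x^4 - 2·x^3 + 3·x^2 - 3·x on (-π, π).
a_1 = (1/π) ∫_{-π}^{π} f(x)·cos(1x) dx.
Evaluate the integral (use parity and integration by parts as needed): a_1 = -204 + 32·π^2.

Final answer: -204 + 32·π^2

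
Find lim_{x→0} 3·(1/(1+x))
Direct substitution at x = 0 gives 3.

Final answer: 3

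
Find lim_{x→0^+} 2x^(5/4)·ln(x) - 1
The product is a 0·∞ indeterminate form at x → 0⁺.
Rewrite the product as 2·ln(x) / x^(-5/4) and apply L'Hôpital, or use the standard hierarchy x^(-5/4) ≫ |ln x| as x → 0⁺.
The indeterminate product → 0, so the limit = -1.

Final answer: -1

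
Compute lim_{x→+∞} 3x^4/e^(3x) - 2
The quotient is an ∞/∞ indeterminate form as x → +∞.
The exponential denominator e^(3x) dominates the polynomial numerator (e^x ≫ x^4 as x → ∞), so the quotient → 0.
Adding the constant: 0 - 2 = -2. Limit = -2.

Final answer: -2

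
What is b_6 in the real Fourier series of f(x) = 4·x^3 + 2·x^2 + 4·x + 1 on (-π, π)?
b_6 = (1/π) ∫_{-π}^{π} f(x)·sin(6x) dx.
Evaluate the integral (use parity and integration by parts as needed): b_6 = -4·π^2/3 - 10/9.

Final answer: -4·π^2/3 - 10/9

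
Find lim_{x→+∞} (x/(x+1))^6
As x → +∞: x/(x+1) = 1/(1 + 1/x) → 1, and the 6th power of a limit-1 base also → 1.
Limit = 1.

Final answer: 1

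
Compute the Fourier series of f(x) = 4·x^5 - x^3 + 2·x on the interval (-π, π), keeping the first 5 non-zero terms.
(-162·π^2 + 8·π^4 + 976)·sin(x) + (-4·π^4 - 67/2 + 21·π^2)·sin(2·x) + (-178·π^2/27 + 464/81 + 8·π^4/3)·sin(3·x) + (-2·π^4 - 17/8 + 3·π^2)·sin(4·x) + (-42·π^2/25 + 752/625 + 8·π^4/5)·sin(5·x)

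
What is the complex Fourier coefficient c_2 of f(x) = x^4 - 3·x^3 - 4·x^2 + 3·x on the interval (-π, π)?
Compute the real Fourier coefficients first: a_2 = -7 + 2·π^2, b_2 = -15/2 + 3·π^2.
Then c_2 = (a_2 − i·b_2)/2 = -7/2 + π^2 - 3·i·π^2/2 + 15·i/4.

Final answer: -7/2 + π^2 - 3·i·π^2/2 + 15·i/4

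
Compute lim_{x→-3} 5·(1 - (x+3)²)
Direct substitution at x = -3 gives 5.

Final answer: 5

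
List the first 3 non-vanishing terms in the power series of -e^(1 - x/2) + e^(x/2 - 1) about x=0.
x^2·(-e/8 + e^(-1)/8) + x·(e^(-1)/2 + e/2) - e + e^(-1)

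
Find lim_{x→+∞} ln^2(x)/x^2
This is an ∞/∞ indeterminate form as x → +∞.
The polynomial denominator x^2 dominates the logarithmic numerator (any positive power of x ≫ ln^2(x) as x → ∞), so the quotient → 0.
Limit = 0.

Final answer: 0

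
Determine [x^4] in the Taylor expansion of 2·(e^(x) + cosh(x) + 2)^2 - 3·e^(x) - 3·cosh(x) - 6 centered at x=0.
Expand to order 4: 2·(e^(x) + cosh(x) + 2)^2 - 3·e^(x) - 3·cosh(x) - 6 = 15·x^4/4 + 37·x^3/6 + 15·x^2 + 13·x + 20 + O(x^5).
The coefficient of x^4 is 15/4.

Final answer: 15/4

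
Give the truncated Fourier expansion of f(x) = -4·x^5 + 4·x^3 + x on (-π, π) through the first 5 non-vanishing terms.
(-1006 - 8·π^4 + 168·π^2)·sin(x) + (-24·π^2 + 35 + 4·π^4)·sin(2·x) + (-8·π^4/3 - 410/81 + 232·π^2/27)·sin(3·x) + (-9·π^2/2 + 19/16 + 2·π^4)·sin(4·x) + (-8·π^4/5 - 182/625 + 72·π^2/25)·sin(5·x)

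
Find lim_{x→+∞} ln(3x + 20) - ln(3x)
This is an ∞ − ∞ indeterminate form.
Combine the logarithms: ln(3x+20) − ln(3x) = ln((3x+20)/(3x)) = ln(1 + 20/(3x)) → ln(1) = 0.
Limit = 0.

Final answer: 0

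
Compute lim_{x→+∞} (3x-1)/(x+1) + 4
Evaluate the dominant behaviour as x → +∞; each term tends to a finite value or vanishes.
Limit = 7.

Final answer: 7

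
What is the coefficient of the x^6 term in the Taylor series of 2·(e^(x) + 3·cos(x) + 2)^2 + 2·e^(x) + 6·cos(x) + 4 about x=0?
Expand to order 6: 2·(e^(x) + 3·cos(x) + 2)^2 + 2·e^(x) + 6·cos(x) + 4 = -13·x^6/20 + 13·x^5/60 + 7·x^4 + x^3/3 - 24·x^2 + 26·x + 84 + O(x^7).
The coefficient of x^6 is -13/20.

Final answer: -13/20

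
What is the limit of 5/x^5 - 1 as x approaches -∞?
Evaluate the dominant behaviour as x → -∞; each term tends to a finite value or vanishes.
Limit = -1.

Final answer: -1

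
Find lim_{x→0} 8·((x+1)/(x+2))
Direct substitution at x = 0 gives 4.

Final answer: 4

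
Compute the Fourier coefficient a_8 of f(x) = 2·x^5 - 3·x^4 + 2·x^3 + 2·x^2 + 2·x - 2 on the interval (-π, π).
a_8 = (1/π) ∫_{-π}^{π} f(x)·cos(8x) dx.
Evaluate the integral (use parity and integration by parts as needed): a_8 = 41/256 - 3·π^2/8.

Final answer: 41/256 - 3·π^2/8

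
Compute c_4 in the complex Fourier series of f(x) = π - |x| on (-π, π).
Compute the real Fourier coefficients first: a_4 = 0, b_4 = 0.
Then c_4 = (a_4 − i·b_4)/2 = 0.

Final answer: 0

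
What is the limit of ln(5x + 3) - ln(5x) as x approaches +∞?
This is an ∞ − ∞ indeterminate form.
Combine the logarithms: ln(5x+3) − ln(5x) = ln((5x+3)/(5x)) = ln(1 + 3/(5x)) → ln(1) = 0.
Limit = 0.

Final answer: 0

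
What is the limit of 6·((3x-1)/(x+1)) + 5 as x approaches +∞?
Evaluate the dominant behaviour as x → +∞; each term tends to a finite value or vanishes.
Limit = 23.

Final answer: 23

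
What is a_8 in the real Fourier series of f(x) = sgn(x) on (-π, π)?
a_8 = (1/π) ∫_{-π}^{π} f(x)·cos(8x) dx.
Evaluate the integral (use parity and integration by parts as needed): a_8 = 0.

Final answer: 0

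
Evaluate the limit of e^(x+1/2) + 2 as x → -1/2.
Direct substitution at x = -1/2 gives 3.

Final answer: 3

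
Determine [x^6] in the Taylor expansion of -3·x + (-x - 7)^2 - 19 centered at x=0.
Expand to order 6: -3·x + (-x - 7)^2 - 19 = x^2 + 11·x + 30 + O(x^7).
The coefficient of x^6 is 0.

Final answer: 0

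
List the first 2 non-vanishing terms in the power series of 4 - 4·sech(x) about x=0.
-5·x^4/6 + 2·x^2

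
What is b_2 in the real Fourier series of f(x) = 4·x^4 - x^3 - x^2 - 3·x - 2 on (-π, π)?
b_2 = (1/π) ∫_{-π}^{π} f(x)·sin(2x) dx.
Evaluate the integral (use parity and integration by parts as needed): b_2 = 3/2 + π^2.

Final answer: 3/2 + π^2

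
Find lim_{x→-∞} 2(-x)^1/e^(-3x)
This is an ∞/∞ indeterminate form as x → -∞.
Compare growth rates of the dominant terms (exponentials ≫ polynomials ≫ logarithms), or apply L'Hôpital's rule; the quotient → 0.
Limit = 0.

Final answer: 0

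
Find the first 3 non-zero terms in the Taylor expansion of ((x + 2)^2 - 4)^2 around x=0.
x^4 + 8·x^3 + 16·x^2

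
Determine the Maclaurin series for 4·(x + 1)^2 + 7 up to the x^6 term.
4·x^2 + 8·x + 11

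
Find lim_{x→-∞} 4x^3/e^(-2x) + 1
The quotient is an ∞/∞ indeterminate form as x → -∞.
Compare growth rates of the dominant terms (exponentials ≫ polynomials ≫ logarithms), or apply L'Hôpital's rule; the quotient → 0.
Adding the constant: 0 + 1 = 1. Limit = 1.

Final answer: 1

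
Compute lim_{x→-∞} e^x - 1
Evaluate the dominant behaviour as x → -∞; each term tends to a finite value or vanishes.
Limit = -1.

Final answer: -1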